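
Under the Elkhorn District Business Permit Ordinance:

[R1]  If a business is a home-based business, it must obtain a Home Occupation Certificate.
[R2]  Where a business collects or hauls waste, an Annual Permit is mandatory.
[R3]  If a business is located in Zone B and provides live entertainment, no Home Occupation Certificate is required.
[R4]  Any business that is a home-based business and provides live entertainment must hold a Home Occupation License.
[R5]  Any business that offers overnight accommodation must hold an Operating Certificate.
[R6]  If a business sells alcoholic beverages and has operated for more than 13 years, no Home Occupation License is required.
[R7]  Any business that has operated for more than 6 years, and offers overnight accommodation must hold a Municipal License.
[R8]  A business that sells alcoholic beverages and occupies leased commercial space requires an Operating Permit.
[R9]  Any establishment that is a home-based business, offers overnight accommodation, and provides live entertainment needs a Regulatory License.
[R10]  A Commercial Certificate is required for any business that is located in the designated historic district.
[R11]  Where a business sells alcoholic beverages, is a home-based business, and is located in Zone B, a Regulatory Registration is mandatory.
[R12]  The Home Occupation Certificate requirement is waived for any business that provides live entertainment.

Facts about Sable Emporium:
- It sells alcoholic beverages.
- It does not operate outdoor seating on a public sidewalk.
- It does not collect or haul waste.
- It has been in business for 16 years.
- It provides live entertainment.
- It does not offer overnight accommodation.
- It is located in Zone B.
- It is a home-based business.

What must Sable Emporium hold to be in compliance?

[R1] is a home-based business → Home Occupation Certificate required.
[R2] does not collect or haul waste → Annual Permit not required.
[R3] is located in Zone B; provides live entertainment → exempt from Home Occupation Certificate.
[R4] is a home-based business; provides live entertainment → Home Occupation License required.
[R5] does not offer overnight accommodation → Operating Certificate not required.
[R6] sells alcoholic beverages; years in business 16 > 13 → exempt from Home Occupation License.
[R7] years in business 16 > 6; does not offer overnight accommodation → Municipal License not required.
[R8] sells alcoholic beverages; is a home-based business (not: occupies leased commercial space) → Operating Permit not required.
[R9] is a home-based business; does not offer overnight accommodation; provides live entertainment → Regulatory License not required.
[R10] is located in Zone B (not: is located in the designated historic district) → Commercial Certificate not required.
[R11] sells alcoholic beverages; is a home-based business; is located in Zone B → Regulatory Registration required.
[R12] provides live entertainment → exempt from Home Occupation Certificate.

Regulatory Registration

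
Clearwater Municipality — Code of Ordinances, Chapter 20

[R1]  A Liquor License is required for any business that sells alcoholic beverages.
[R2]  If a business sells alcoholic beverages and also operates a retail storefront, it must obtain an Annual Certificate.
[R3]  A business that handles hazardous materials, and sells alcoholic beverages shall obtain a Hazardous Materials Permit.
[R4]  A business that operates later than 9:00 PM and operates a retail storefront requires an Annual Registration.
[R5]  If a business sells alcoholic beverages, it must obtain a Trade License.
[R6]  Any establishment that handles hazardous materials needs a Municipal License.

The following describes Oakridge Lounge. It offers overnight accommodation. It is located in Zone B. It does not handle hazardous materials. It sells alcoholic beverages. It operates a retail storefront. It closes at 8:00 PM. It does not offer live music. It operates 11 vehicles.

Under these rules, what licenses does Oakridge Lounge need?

[R1] sells alcoholic beverages → Liquor License required.
[R2] sells alcoholic beverages; operates a retail storefront → Annual Certificate required.
[R3] does not handle hazardous materials; sells alcoholic beverages → Hazardous Materials Permit not required.
[R4] closes 8:00 PM, at/before 9:00 PM; operates a retail storefront → Annual Registration not required.
[R5] sells alcoholic beverages → Trade License required.
[R6] does not handle hazardous materials → Municipal License not required.

Annual Certificate, Liquor License, Trade License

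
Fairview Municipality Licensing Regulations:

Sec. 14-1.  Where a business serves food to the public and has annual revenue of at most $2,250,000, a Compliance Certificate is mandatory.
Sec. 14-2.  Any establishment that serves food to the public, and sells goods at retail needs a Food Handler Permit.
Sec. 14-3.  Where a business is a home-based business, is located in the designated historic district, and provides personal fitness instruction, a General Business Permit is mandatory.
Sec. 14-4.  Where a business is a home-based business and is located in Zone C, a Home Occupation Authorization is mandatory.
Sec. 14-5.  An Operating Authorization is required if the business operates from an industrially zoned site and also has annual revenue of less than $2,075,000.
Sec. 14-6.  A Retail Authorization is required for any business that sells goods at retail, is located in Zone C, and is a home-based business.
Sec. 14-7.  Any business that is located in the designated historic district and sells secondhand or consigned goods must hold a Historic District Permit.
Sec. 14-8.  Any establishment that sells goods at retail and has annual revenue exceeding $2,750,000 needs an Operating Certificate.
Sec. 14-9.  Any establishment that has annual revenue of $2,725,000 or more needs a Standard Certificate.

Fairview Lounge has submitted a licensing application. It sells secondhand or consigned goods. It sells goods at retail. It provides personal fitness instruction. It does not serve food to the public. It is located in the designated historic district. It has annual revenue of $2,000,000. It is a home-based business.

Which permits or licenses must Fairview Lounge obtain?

General Business Permit, Historic District Permit

Sec. 14-1. does not serve food to the public; revenue $2,000,000 ≤ $2,250,000 → Compliance Certificate not required.
Sec. 14-2. does not serve food to the public; sells goods at retail → Food Handler Permit not required.
Sec. 14-3. is a home-based business; is located in the designated historic district; provides personal fitness instruction → General Business Permit required.
Sec. 14-4. is a home-based business; is located in the designated historic district (not: is located in Zone C) → Home Occupation Authorization not required.
Sec. 14-5. is a home-based business (not: operates from an industrially zoned site); revenue $2,000,000 < $2,075,000 → Operating Authorization not required.
Sec. 14-6. sells goods at retail; is located in the designated historic district (not: is located in Zone C); is a home-based business → Retail Authorization not required.
Sec. 14-7. is located in the designated historic district; sells secondhand or consigned goods → Historic District Permit required.
Sec. 14-8. sells goods at retail; revenue $2,000,000 ≤ $2,750,000 → Operating Certificate not required.
Sec. 14-9. revenue $2,000,000 < $2,725,000 → Standard Certificate not required.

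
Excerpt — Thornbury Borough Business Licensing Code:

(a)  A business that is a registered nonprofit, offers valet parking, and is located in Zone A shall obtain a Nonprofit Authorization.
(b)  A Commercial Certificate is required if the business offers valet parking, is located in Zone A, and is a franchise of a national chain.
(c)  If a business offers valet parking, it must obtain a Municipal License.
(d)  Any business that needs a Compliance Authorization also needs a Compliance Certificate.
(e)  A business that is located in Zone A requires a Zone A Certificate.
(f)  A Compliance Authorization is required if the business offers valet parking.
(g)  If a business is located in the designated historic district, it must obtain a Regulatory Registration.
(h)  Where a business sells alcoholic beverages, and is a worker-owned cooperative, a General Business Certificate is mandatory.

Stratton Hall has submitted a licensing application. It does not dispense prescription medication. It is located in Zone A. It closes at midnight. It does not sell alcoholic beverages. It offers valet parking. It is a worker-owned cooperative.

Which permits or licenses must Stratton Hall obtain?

Compliance Authorization, Compliance Certificate, Municipal License, Zone A Certificate

(a) is a worker-owned cooperative (not: is a registered nonprofit); offers valet parking; is located in Zone A → Nonprofit Authorization not required.
(b) offers valet parking; is located in Zone A; is a worker-owned cooperative (not: is a franchise of a national chain) → Commercial Certificate not required.
(c) offers valet parking → Municipal License required.
(d) Compliance Authorization is required → Compliance Certificate also required.
(e) is located in Zone A → Zone A Certificate required.
(f) offers valet parking → Compliance Authorization required.
(g) is located in Zone A (not: is located in the designated historic district) → Regulatory Registration not required.
(h) does not sell alcoholic beverages; is a worker-owned cooperative → General Business Certificate not required.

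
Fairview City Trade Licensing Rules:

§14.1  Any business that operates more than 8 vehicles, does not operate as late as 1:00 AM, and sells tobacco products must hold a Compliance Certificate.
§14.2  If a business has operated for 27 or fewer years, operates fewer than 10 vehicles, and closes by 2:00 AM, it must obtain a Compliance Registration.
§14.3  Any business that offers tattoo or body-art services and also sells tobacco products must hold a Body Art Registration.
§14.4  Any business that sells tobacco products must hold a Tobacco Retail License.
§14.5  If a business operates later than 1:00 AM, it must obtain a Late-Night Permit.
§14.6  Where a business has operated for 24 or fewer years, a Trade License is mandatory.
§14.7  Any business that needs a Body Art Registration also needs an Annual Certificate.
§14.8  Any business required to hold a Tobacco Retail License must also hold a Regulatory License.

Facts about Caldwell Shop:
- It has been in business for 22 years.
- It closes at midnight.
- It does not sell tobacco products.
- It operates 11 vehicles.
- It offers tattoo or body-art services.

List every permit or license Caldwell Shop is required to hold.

§14.1 vehicles 11 > 8; closes midnight, at/before 1:00 AM; does not sell tobacco products → Compliance Certificate not required.
§14.2 years in business 22 ≤ 27; vehicles 11 ≥ 10; closes midnight, at/before 2:00 AM → Compliance Registration not required.
§14.3 offers tattoo or body-art services; does not sell tobacco products → Body Art Registration not required.
§14.4 does not sell tobacco products → Tobacco Retail License not required.
§14.5 closes midnight, at/before 1:00 AM → Late-Night Permit not required.
§14.6 years in business 22 ≤ 24 → Trade License required.
§14.7 Body Art Registration is not required → no effect.
§14.8 Tobacco Retail License is not required → no effect.

Trade License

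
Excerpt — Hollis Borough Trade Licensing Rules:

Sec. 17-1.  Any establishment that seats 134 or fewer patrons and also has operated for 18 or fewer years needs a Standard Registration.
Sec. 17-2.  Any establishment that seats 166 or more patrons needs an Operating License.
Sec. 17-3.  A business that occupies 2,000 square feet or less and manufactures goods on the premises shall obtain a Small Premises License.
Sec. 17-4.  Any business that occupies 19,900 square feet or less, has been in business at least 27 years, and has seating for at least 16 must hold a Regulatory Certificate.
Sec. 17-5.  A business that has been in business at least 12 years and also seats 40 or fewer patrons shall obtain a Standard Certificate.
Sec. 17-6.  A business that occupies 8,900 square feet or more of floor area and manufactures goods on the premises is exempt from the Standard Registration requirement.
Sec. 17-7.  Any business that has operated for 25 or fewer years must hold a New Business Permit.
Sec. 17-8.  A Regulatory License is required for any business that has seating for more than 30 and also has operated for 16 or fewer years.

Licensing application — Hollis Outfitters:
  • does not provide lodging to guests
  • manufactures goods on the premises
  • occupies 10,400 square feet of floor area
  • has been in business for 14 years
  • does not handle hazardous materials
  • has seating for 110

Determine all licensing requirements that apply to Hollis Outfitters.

Sec. 17-1. seating 110 ≤ 134; years in business 14 ≤ 18 → Standard Registration required.
Sec. 17-2. seating 110 < 166 → Operating License not required.
Sec. 17-3. floor area 10,400 square feet > 2,000 square feet; manufactures goods on the premises → Small Premises License not required.
Sec. 17-4. floor area 10,400 square feet ≤ 19,900 square feet; years in business 14 < 27; seating 110 ≥ 16 → Regulatory Certificate not required.
Sec. 17-5. years in business 14 ≥ 12; seating 110 > 40 → Standard Certificate not required.
Sec. 17-6. floor area 10,400 square feet ≥ 8,900 square feet; manufactures goods on the premises → exempt from Standard Registration.
Sec. 17-7. years in business 14 ≤ 25 → New Business Permit required.
Sec. 17-8. seating 110 > 30; years in business 14 ≤ 16 → Regulatory License required.

New Business Permit, Regulatory License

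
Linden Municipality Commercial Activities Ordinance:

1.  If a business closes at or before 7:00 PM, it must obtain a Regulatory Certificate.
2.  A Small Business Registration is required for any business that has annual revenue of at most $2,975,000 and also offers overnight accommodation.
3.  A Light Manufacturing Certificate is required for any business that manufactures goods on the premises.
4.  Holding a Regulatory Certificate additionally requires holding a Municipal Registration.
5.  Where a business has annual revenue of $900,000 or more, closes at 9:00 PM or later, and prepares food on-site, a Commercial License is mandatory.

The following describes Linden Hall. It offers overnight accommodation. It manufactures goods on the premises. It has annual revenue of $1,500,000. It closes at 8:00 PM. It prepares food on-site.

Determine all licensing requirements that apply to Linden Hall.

Light Manufacturing Certificate, Small Business Registration

1. closes 8:00 PM, after 7:00 PM → Regulatory Certificate not required.
2. revenue $1,500,000 ≤ $2,975,000; offers overnight accommodation → Small Business Registration required.
3. manufactures goods on the premises → Light Manufacturing Certificate required.
4. Regulatory Certificate is not required → no effect.
5. revenue $1,500,000 ≥ $900,000; closes 8:00 PM, at/before 9:00 PM; prepares food on-site → Commercial License not required.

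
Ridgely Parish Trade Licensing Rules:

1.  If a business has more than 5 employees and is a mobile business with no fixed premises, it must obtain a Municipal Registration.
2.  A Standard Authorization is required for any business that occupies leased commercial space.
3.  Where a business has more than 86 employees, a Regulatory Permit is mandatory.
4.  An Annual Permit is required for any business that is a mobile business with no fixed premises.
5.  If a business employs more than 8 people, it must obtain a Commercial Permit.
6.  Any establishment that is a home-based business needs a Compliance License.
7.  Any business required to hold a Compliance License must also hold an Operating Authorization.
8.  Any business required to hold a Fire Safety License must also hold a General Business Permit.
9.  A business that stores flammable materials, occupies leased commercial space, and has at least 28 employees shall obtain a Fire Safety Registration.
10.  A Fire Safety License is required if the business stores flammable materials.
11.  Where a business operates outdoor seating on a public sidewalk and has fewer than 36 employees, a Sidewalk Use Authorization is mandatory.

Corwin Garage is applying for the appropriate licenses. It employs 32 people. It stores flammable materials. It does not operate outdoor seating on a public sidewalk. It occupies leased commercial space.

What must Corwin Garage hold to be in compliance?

1. employees 32 > 5; occupies leased commercial space (not: is a mobile business with no fixed premises) → Municipal Registration not required.
2. occupies leased commercial space → Standard Authorization required.
3. employees 32 ≤ 86 → Regulatory Permit not required.
4. occupies leased commercial space (not: is a mobile business with no fixed premises) → Annual Permit not required.
5. employees 32 > 8 → Commercial Permit required.
6. occupies leased commercial space (not: is a home-based business) → Compliance License not required.
7. Compliance License is not required → no effect.
8. Fire Safety License is required → General Business Permit also required.
9. stores flammable materials; occupies leased commercial space; employees 32 ≥ 28 → Fire Safety Registration required.
10. stores flammable materials → Fire Safety License required.
11. does not operate outdoor seating on a public sidewalk; employees 32 < 36 → Sidewalk Use Authorization not required.

Commercial Permit, Fire Safety License, Fire Safety Registration, General Business Permit, Standard Authorization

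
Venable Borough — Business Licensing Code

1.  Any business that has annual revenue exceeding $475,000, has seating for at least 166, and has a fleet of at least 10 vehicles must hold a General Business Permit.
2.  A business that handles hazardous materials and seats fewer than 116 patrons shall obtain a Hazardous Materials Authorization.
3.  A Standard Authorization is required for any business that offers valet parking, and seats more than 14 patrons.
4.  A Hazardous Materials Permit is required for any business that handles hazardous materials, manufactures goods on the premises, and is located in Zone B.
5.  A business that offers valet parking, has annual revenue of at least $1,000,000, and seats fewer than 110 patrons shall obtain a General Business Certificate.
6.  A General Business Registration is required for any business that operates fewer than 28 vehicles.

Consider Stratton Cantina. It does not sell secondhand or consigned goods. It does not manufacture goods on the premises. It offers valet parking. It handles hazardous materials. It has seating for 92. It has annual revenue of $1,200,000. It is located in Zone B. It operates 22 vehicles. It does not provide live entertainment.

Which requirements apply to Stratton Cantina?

1. revenue $1,200,000 > $475,000; seating 92 < 166; vehicles 22 ≥ 10 → General Business Permit not required.
2. handles hazardous materials; seating 92 < 116 → Hazardous Materials Authorization required.
3. offers valet parking; seating 92 > 14 → Standard Authorization required.
4. handles hazardous materials; does not manufacture goods on the premises; is located in Zone B → Hazardous Materials Permit not required.
5. offers valet parking; revenue $1,200,000 ≥ $1,000,000; seating 92 < 110 → General Business Certificate required.
6. vehicles 22 < 28 → General Business Registration required.

General Business Certificate, General Business Registration, Hazardous Materials Authorization, Standard Authorization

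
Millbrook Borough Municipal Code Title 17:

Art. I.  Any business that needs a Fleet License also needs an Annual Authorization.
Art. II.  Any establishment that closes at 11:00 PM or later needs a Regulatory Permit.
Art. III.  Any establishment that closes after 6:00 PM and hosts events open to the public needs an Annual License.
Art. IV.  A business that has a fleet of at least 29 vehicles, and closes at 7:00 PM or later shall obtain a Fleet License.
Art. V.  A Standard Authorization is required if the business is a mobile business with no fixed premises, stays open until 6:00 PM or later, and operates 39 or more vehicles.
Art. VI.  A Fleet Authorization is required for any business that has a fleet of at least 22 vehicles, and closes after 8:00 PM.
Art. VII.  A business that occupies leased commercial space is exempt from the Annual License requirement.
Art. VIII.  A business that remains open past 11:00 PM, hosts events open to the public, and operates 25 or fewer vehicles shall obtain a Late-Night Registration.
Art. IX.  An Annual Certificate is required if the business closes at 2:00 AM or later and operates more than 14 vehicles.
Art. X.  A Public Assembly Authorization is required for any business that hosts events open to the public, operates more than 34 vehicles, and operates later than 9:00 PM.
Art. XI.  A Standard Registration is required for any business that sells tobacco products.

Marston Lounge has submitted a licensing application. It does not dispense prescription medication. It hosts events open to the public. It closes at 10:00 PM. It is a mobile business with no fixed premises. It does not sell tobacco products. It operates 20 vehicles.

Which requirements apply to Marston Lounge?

Annual License

Art. I. Fleet License is not required → no effect.
Art. II. closes 10:00 PM, at/before 11:00 PM → Regulatory Permit not required.
Art. III. closes 10:00 PM, after 6:00 PM; hosts events open to the public → Annual License required.
Art. IV. vehicles 20 < 29; closes 10:00 PM, after 7:00 PM → Fleet License not required.
Art. V. is a mobile business with no fixed premises; closes 10:00 PM, after 6:00 PM; vehicles 20 < 39 → Standard Authorization not required.
Art. VI. vehicles 20 < 22; closes 10:00 PM, after 8:00 PM → Fleet Authorization not required.
Art. VII. is a mobile business with no fixed premises (not: occupies leased commercial space) → Annual License exemption does not apply.
Art. VIII. closes 10:00 PM, at/before 11:00 PM; hosts events open to the public; vehicles 20 ≤ 25 → Late-Night Registration not required.
Art. IX. closes 10:00 PM, at/before 2:00 AM; vehicles 20 > 14 → Annual Certificate not required.
Art. X. hosts events open to the public; vehicles 20 ≤ 34; closes 10:00 PM, after 9:00 PM → Public Assembly Authorization not required.
Art. XI. does not sell tobacco products → Standard Registration not required.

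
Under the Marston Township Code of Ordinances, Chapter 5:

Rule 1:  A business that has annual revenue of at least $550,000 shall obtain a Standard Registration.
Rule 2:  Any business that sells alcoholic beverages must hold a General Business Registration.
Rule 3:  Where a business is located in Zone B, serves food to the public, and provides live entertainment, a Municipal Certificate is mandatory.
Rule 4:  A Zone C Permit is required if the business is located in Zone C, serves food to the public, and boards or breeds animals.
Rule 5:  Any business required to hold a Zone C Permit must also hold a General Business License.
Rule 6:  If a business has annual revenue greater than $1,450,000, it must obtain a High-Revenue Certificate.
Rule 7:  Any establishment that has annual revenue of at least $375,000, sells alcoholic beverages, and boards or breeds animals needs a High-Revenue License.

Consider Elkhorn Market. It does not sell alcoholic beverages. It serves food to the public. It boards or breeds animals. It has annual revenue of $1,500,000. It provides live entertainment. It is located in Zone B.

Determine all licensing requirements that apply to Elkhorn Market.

Rule 1: revenue $1,500,000 ≥ $550,000 → Standard Registration required.
Rule 2: does not sell alcoholic beverages → General Business Registration not required.
Rule 3: is located in Zone B; serves food to the public; provides live entertainment → Municipal Certificate required.
Rule 4: is located in Zone B (not: is located in Zone C); serves food to the public; boards or breeds animals → Zone C Permit not required.
Rule 5: Zone C Permit is not required → no effect.
Rule 6: revenue $1,500,000 > $1,450,000 → High-Revenue Certificate required.
Rule 7: revenue $1,500,000 ≥ $375,000; does not sell alcoholic beverages; boards or breeds animals → High-Revenue License not required.

High-Revenue Certificate, Municipal Certificate, Standard Registration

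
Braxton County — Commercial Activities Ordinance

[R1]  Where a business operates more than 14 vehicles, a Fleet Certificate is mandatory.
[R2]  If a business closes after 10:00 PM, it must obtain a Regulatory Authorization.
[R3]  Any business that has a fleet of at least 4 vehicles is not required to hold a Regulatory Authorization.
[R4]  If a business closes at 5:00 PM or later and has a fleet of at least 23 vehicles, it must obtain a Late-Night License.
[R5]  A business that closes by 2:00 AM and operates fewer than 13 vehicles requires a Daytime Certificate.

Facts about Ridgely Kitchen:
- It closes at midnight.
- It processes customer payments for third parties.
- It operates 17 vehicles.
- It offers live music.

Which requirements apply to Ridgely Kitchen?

Fleet Certificate

[R1] vehicles 17 > 14 → Fleet Certificate required.
[R2] closes midnight, after 10:00 PM → Regulatory Authorization required.
[R3] vehicles 17 ≥ 4 → exempt from Regulatory Authorization.
[R4] closes midnight, after 5:00 PM; vehicles 17 < 23 → Late-Night License not required.
[R5] closes midnight, at/before 2:00 AM; vehicles 17 ≥ 13 → Daytime Certificate not required.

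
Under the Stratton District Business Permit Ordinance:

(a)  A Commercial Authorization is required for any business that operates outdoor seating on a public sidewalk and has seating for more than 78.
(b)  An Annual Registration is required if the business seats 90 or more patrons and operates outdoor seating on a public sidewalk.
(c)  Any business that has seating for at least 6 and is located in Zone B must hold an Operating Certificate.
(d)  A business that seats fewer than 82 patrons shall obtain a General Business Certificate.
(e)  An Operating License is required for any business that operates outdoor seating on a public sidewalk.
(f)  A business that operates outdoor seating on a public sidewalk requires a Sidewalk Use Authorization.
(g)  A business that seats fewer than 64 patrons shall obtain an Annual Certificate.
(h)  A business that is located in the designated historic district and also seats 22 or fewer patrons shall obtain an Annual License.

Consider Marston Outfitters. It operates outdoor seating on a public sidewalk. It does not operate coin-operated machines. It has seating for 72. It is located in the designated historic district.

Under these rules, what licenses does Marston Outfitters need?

General Business Certificate, Operating License, Sidewalk Use Authorization

(a) operates outdoor seating on a public sidewalk; seating 72 ≤ 78 → Commercial Authorization not required.
(b) seating 72 < 90; operates outdoor seating on a public sidewalk → Annual Registration not required.
(c) seating 72 ≥ 6; is located in the designated historic district (not: is located in Zone B) → Operating Certificate not required.
(d) seating 72 < 82 → General Business Certificate required.
(e) operates outdoor seating on a public sidewalk → Operating License required.
(f) operates outdoor seating on a public sidewalk → Sidewalk Use Authorization required.
(g) seating 72 ≥ 64 → Annual Certificate not required.
(h) is located in the designated historic district; seating 72 > 22 → Annual License not required.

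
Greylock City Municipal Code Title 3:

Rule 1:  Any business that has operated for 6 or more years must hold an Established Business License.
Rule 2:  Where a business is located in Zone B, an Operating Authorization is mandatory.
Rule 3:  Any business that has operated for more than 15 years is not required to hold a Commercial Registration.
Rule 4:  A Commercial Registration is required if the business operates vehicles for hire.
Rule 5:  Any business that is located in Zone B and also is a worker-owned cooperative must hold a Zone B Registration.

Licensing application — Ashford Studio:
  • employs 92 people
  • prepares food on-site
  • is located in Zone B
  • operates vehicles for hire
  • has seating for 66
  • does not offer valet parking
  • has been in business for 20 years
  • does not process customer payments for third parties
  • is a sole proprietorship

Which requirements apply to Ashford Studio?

Established Business License, Operating Authorization

Rule 1: years in business 20 ≥ 6 → Established Business License required.
Rule 2: is located in Zone B → Operating Authorization required.
Rule 3: years in business 20 > 15 → exempt from Commercial Registration.
Rule 4: operates vehicles for hire → Commercial Registration required.
Rule 5: is located in Zone B; is a sole proprietorship (not: is a worker-owned cooperative) → Zone B Registration not required.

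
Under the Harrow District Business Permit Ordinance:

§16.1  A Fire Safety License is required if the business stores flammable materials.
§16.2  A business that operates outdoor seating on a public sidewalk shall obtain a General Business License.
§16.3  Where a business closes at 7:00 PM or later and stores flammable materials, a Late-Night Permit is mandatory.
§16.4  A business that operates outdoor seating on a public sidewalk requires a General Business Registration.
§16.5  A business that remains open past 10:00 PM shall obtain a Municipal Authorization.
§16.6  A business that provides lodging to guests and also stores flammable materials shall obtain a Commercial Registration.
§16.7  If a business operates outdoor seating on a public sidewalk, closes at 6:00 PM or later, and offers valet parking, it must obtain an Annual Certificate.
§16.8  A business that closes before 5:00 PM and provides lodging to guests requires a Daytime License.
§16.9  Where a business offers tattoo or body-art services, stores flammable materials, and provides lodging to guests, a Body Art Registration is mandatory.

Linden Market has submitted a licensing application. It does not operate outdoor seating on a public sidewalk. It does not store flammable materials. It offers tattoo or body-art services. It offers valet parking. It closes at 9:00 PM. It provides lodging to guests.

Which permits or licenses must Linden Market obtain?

None

§16.1 does not store flammable materials → Fire Safety License not required.
§16.2 does not operate outdoor seating on a public sidewalk → General Business License not required.
§16.3 closes 9:00 PM, after 7:00 PM; does not store flammable materials → Late-Night Permit not required.
§16.4 does not operate outdoor seating on a public sidewalk → General Business Registration not required.
§16.5 closes 9:00 PM, at/before 10:00 PM → Municipal Authorization not required.
§16.6 provides lodging to guests; does not store flammable materials → Commercial Registration not required.
§16.7 does not operate outdoor seating on a public sidewalk; closes 9:00 PM, after 6:00 PM; offers valet parking → Annual Certificate not required.
§16.8 closes 9:00 PM, after 5:00 PM; provides lodging to guests → Daytime License not required.
§16.9 offers tattoo or body-art services; does not store flammable materials; provides lodging to guests → Body Art Registration not required.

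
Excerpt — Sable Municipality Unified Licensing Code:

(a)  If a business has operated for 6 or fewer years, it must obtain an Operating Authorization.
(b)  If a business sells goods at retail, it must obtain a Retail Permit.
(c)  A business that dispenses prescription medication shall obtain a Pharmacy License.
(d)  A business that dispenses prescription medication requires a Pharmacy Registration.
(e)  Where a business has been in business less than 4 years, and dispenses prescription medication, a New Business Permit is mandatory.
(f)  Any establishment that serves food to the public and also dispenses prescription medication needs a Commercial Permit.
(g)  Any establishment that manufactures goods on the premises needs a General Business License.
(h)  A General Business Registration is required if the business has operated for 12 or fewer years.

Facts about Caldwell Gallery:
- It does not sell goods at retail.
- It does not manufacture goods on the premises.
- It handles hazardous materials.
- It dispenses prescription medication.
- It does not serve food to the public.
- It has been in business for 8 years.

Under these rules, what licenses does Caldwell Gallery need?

(a) years in business 8 > 6 → Operating Authorization not required.
(b) does not sell goods at retail → Retail Permit not required.
(c) dispenses prescription medication → Pharmacy License required.
(d) dispenses prescription medication → Pharmacy Registration required.
(e) years in business 8 ≥ 4; dispenses prescription medication → New Business Permit not required.
(f) does not serve food to the public; dispenses prescription medication → Commercial Permit not required.
(g) does not manufacture goods on the premises → General Business License not required.
(h) years in business 8 ≤ 12 → General Business Registration required.

General Business Registration, Pharmacy License, Pharmacy Registration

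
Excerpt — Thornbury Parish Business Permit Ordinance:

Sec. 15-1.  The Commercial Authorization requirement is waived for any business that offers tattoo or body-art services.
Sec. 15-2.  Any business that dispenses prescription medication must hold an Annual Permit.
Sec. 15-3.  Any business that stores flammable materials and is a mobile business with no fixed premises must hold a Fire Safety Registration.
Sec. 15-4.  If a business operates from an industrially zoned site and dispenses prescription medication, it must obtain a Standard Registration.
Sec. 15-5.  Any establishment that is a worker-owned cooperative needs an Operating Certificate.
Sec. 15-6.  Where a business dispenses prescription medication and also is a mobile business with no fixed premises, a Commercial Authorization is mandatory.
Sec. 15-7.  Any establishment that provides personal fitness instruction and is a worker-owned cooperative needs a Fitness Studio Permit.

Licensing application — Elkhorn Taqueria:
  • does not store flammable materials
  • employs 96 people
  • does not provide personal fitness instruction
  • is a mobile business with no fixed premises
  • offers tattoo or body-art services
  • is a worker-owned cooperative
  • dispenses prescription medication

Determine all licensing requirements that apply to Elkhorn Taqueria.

Annual Permit, Operating Certificate

Sec. 15-1. offers tattoo or body-art services → exempt from Commercial Authorization.
Sec. 15-2. dispenses prescription medication → Annual Permit required.
Sec. 15-3. does not store flammable materials; is a mobile business with no fixed premises → Fire Safety Registration not required.
Sec. 15-4. is a mobile business with no fixed premises (not: operates from an industrially zoned site); dispenses prescription medication → Standard Registration not required.
Sec. 15-5. is a worker-owned cooperative → Operating Certificate required.
Sec. 15-6. dispenses prescription medication; is a mobile business with no fixed premises → Commercial Authorization required.
Sec. 15-7. does not provide personal fitness instruction; is a worker-owned cooperative → Fitness Studio Permit not required.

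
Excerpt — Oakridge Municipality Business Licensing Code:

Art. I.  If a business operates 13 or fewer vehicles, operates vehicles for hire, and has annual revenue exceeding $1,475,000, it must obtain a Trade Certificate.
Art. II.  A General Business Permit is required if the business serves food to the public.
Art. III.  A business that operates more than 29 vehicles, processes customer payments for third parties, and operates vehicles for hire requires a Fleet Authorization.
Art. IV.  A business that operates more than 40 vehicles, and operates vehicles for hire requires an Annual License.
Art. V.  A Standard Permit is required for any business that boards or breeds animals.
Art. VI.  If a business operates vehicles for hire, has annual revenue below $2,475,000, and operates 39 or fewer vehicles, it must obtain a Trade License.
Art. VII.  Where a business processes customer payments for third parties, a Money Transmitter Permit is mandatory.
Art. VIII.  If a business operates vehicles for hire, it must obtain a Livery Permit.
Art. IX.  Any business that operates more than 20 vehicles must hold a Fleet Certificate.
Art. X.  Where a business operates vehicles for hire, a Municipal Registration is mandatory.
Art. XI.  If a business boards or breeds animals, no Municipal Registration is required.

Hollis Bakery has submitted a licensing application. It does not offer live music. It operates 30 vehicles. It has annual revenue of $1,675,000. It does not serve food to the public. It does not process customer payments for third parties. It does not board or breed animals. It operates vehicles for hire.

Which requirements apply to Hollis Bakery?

Fleet Certificate, Livery Permit, Municipal Registration, Trade License

Art. I. vehicles 30 > 13; operates vehicles for hire; revenue $1,675,000 > $1,475,000 → Trade Certificate not required.
Art. II. does not serve food to the public → General Business Permit not required.
Art. III. vehicles 30 > 29; does not process customer payments for third parties; operates vehicles for hire → Fleet Authorization not required.
Art. IV. vehicles 30 ≤ 40; operates vehicles for hire → Annual License not required.
Art. V. does not board or breed animals → Standard Permit not required.
Art. VI. operates vehicles for hire; revenue $1,675,000 < $2,475,000; vehicles 30 ≤ 39 → Trade License required.
Art. VII. does not process customer payments for third parties → Money Transmitter Permit not required.
Art. VIII. operates vehicles for hire → Livery Permit required.
Art. IX. vehicles 30 > 20 → Fleet Certificate required.
Art. X. operates vehicles for hire → Municipal Registration required.
Art. XI. does not board or breed animals → Municipal Registration exemption does not apply.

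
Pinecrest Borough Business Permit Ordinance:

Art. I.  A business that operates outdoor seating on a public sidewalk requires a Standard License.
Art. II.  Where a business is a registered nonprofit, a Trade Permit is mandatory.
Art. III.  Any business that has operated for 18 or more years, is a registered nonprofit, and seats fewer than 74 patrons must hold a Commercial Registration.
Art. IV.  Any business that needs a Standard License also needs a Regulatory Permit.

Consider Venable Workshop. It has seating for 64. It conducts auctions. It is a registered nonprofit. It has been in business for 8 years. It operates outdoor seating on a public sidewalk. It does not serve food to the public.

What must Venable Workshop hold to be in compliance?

Art. I. operates outdoor seating on a public sidewalk → Standard License required.
Art. II. is a registered nonprofit → Trade Permit required.
Art. III. years in business 8 < 18; is a registered nonprofit; seating 64 < 74 → Commercial Registration not required.
Art. IV. Standard License is required → Regulatory Permit also required.

Regulatory Permit, Standard License, Trade Permit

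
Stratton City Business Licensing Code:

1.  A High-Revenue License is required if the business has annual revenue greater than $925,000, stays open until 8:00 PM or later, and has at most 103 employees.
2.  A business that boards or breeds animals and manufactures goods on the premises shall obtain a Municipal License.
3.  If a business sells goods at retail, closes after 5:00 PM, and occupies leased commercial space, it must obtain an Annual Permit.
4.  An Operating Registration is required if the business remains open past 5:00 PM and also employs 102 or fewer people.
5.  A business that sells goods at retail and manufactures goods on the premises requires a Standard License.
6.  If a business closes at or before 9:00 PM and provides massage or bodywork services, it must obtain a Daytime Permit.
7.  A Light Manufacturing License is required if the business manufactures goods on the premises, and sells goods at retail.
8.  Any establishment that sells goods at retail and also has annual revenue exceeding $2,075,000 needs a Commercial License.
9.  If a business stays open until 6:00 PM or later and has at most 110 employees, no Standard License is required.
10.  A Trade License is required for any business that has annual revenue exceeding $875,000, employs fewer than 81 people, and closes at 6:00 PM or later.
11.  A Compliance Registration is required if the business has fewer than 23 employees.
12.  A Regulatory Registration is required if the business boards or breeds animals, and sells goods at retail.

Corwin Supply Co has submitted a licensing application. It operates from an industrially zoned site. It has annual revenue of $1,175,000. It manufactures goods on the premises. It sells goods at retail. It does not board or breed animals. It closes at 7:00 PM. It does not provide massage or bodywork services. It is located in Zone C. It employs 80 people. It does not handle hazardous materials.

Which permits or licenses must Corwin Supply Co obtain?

Light Manufacturing License, Operating Registration, Trade License

1. revenue $1,175,000 > $925,000; closes 7:00 PM, at/before 8:00 PM; employees 80 ≤ 103 → High-Revenue License not required.
2. does not board or breed animals; manufactures goods on the premises → Municipal License not required.
3. sells goods at retail; closes 7:00 PM, after 5:00 PM; operates from an industrially zoned site (not: occupies leased commercial space) → Annual Permit not required.
4. closes 7:00 PM, after 5:00 PM; employees 80 ≤ 102 → Operating Registration required.
5. sells goods at retail; manufactures goods on the premises → Standard License required.
6. closes 7:00 PM, at/before 9:00 PM; does not provide massage or bodywork services → Daytime Permit not required.
7. manufactures goods on the premises; sells goods at retail → Light Manufacturing License required.
8. sells goods at retail; revenue $1,175,000 ≤ $2,075,000 → Commercial License not required.
9. closes 7:00 PM, after 6:00 PM; employees 80 ≤ 110 → exempt from Standard License.
10. revenue $1,175,000 > $875,000; employees 80 < 81; closes 7:00 PM, after 6:00 PM → Trade License required.
11. employees 80 ≥ 23 → Compliance Registration not required.
12. does not board or breed animals; sells goods at retail → Regulatory Registration not required.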